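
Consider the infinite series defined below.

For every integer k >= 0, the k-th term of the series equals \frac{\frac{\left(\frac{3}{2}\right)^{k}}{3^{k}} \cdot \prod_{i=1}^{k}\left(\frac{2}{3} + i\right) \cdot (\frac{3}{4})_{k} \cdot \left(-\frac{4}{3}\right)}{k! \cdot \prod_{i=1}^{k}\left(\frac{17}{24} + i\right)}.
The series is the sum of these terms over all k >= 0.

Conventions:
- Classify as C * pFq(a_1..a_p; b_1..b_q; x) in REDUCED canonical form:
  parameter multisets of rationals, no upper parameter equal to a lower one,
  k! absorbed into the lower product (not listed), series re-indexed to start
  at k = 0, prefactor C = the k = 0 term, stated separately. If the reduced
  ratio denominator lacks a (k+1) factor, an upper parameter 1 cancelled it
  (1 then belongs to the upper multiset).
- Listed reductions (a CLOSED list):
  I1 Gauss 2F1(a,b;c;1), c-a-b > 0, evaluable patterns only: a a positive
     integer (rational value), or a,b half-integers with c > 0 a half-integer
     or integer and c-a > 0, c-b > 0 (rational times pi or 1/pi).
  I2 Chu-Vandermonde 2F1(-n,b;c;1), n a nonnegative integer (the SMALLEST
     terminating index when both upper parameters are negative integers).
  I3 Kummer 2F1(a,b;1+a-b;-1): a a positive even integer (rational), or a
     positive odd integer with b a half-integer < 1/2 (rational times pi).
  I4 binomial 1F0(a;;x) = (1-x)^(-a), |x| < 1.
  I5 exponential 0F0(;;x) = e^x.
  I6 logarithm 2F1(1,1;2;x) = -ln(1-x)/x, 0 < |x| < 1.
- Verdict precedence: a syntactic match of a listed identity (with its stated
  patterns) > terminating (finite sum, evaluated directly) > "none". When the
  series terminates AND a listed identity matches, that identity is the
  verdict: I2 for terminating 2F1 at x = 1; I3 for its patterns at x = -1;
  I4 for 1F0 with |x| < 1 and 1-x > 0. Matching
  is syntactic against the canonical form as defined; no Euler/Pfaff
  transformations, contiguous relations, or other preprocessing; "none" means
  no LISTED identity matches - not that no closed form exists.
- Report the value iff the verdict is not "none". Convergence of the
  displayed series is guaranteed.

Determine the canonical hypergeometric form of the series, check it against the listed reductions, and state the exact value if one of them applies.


Prefactor -\frac{4}{3}, argument \frac{1}{2}: 2F1 with upper {\frac{3}{4}, \frac{5}{3}} over lower {\frac{41}{24}}. Verdict: none. Every listed pattern misses the 2F1 form at \frac{1}{2}, upper {\frac{3}{4}, \frac{5}{3}}.

First insight: t_0 being -\frac{4}{3}, the two k-th powers (C = -4/3, x = 1/2) combine into one argument.
Term ratio: r(k) = \frac{1}{2} * (k+\frac{3}{4}) (k+\frac{5}{3}) / [(k+\frac{41}{24}) (k+1)] - rational; roots negated = parameters, x = \frac{1}{2}, C = -\frac{4}{3}.


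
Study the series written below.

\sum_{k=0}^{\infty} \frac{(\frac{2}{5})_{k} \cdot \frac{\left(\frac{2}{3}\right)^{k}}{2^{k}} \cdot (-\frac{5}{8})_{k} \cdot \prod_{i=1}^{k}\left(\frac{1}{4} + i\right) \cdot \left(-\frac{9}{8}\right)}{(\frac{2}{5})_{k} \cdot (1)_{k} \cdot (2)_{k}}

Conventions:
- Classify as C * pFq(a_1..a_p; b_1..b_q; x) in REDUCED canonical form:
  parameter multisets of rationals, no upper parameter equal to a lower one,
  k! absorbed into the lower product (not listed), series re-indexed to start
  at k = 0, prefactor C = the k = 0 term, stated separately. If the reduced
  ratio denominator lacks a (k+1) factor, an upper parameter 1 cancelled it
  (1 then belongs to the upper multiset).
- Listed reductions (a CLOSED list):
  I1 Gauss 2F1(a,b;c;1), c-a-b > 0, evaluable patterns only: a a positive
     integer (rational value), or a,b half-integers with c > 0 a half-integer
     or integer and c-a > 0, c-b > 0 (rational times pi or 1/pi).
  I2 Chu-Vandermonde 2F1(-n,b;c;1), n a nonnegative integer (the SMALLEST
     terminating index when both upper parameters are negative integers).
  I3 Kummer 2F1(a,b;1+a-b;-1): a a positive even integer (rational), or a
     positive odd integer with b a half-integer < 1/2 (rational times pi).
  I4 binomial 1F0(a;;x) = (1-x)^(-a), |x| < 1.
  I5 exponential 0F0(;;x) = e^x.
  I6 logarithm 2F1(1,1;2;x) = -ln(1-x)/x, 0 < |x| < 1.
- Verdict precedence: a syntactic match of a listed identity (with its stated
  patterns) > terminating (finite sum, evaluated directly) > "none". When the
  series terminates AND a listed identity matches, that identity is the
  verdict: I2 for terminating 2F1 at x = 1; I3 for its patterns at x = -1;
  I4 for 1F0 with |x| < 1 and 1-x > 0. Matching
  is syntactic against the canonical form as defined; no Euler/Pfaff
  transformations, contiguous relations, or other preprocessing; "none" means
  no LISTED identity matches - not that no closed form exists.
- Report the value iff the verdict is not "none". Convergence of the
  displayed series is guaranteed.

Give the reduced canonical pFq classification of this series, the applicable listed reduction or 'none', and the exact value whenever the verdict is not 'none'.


Canonical form: C = -\frac{9}{8} times 2F1 with upper {-\frac{5}{8}, \frac{5}{4}}, lower {2}, x = \frac{1}{3}. Verdict: none - at argument \frac{1}{3} the multisets {-\frac{5}{8}, \frac{5}{4}} ; {2} match no listed identity.

Key step: x = \frac{1}{3} and the parameter 2/5 appears in both the upper and lower lists and cancels.
Ratio: r(k) = \frac{1}{3} * (k-\frac{5}{8}) (k+\frac{5}{4}) / [(k+2) (k+1)] - rational; roots negated = parameters, x = \frac{1}{3}, C = -\frac{9}{8}.


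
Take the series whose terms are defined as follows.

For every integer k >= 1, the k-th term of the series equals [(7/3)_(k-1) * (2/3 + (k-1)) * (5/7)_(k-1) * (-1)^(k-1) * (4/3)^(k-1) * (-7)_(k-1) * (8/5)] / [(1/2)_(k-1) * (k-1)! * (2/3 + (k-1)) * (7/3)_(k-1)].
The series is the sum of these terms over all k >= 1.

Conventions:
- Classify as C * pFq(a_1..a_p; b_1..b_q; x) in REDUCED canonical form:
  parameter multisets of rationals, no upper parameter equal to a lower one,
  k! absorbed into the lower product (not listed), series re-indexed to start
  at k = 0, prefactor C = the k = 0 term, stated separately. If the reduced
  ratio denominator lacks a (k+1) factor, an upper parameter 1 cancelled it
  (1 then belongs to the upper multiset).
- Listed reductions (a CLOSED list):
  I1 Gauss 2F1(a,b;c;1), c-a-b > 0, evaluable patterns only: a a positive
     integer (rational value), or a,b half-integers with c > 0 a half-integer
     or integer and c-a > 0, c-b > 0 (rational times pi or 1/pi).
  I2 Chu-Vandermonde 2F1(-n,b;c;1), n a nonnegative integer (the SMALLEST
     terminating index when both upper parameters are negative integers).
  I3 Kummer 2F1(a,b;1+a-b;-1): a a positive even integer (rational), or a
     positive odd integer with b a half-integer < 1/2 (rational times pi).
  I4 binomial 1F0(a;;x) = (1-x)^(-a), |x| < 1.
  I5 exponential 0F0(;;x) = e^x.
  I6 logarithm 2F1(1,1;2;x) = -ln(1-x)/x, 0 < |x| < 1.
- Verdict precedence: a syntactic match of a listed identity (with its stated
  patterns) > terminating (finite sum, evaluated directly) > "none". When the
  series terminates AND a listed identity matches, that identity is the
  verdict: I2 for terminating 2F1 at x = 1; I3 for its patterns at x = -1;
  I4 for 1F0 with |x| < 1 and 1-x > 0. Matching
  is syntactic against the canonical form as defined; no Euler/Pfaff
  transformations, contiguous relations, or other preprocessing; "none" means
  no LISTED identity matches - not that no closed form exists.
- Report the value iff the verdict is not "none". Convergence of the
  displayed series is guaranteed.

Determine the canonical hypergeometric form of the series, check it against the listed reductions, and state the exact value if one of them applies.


This is 8/5 * 2F1(-7, 5/7; 1/2; -4/3) in reduced canonical form. Verdict: terminating. With -7 upstairs the series is a 8-term polynomial sum; evaluated term by term. Exact value: 212170362816712/189114296805.

Key observation: t_0 being 8/5, striking the common factor k + 2/3 reduces the term (prefactor 8/5).
Term ratio: r(k) = (-4/3) * (k-7) (k+5/7) / [(k+1/2) (k+1)] - rational; roots negated = parameters, x = (-4/3), C = 8/5.


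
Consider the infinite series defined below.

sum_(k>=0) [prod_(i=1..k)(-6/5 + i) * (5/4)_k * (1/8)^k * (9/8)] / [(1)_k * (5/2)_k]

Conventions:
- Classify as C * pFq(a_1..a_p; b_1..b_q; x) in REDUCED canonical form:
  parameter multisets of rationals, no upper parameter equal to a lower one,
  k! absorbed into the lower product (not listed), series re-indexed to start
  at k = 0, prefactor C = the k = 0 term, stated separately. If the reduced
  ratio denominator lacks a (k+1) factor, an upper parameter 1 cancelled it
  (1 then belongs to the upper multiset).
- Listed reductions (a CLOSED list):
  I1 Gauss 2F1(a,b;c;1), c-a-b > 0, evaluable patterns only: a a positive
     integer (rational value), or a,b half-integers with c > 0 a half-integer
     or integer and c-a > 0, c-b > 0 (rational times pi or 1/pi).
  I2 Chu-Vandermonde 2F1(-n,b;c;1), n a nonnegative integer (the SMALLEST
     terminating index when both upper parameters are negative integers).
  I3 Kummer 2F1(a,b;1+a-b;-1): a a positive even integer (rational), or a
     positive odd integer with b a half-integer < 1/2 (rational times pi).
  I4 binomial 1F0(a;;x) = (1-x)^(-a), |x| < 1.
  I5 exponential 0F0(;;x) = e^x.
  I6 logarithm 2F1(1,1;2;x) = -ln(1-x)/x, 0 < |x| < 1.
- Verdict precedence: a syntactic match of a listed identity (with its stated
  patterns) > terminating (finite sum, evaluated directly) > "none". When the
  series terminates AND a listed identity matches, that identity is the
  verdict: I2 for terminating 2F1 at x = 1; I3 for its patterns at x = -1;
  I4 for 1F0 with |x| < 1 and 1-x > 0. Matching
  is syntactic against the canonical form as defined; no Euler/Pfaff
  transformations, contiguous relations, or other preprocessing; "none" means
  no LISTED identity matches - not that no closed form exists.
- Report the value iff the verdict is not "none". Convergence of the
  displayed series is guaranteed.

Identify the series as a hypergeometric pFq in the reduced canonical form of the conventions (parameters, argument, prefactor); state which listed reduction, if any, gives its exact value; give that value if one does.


This is 9/8 * 2F1(-1/5, 5/4; 5/2; 1/8) in reduced canonical form. Verdict: none here - no I1-I6 shape fits x = 1/8 with lower {5/2}.

Key observation: t_0 = 9/8 here, and (1)_k (prefactor 9/8) is k! itself.
Ratio: r(k) = (1/8) * (k-1/5) (k+5/4) / [(k+5/2) (k+1)] - rational in k, leading ratio (1/8); with t_0 = 9/8, classification follows.


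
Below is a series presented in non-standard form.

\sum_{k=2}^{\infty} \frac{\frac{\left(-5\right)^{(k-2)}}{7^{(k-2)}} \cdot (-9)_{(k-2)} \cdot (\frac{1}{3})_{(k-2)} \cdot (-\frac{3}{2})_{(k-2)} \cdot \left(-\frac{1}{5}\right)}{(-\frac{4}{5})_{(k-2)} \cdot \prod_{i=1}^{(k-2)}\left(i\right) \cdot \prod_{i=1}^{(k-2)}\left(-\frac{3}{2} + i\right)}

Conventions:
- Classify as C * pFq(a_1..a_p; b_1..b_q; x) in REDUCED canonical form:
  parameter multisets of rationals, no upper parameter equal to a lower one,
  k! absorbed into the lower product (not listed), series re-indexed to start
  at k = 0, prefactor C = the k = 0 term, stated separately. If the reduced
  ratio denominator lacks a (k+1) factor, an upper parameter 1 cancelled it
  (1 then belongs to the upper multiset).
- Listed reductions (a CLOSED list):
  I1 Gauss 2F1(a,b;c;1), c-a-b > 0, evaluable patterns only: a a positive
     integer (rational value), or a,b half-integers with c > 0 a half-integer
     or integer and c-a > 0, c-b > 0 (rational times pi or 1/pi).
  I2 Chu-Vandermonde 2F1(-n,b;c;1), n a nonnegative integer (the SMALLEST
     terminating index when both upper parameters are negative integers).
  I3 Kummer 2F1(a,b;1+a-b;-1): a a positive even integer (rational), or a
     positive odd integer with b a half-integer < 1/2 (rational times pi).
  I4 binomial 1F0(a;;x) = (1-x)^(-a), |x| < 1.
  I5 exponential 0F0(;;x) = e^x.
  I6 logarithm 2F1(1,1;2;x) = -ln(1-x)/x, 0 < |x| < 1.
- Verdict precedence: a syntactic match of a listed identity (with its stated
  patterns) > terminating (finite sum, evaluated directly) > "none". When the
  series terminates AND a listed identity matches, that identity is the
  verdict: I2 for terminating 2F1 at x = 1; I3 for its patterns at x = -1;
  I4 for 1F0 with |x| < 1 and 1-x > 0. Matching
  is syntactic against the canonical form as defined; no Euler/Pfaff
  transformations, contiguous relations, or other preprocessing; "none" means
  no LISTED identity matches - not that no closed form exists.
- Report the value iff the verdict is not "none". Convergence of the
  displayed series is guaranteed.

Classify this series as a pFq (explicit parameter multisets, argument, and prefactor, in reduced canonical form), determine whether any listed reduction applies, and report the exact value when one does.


Reduced: x = -\frac{5}{7}, 3F2, upper = {-9, -\frac{3}{2}, \frac{1}{3}}, lower = {-\frac{4}{5}, -\frac{1}{2}}, C = -\frac{1}{5}. Verdict: terminating (-9 upstairs). 10 nonzero terms in all; added directly. Hence: -\frac{16440767505396812244419}{125489988433030941720}.

Structural cue: t_0 being -\frac{1}{5}, the product of the first k integers (prefactor -1/5) is k!.
Term ratio: r(k) = -\frac{5}{7} * (k-9) (k-\frac{3}{2}) (k+\frac{1}{3}) / [(k-\frac{4}{5}) (k-\frac{1}{2}) (k+1)] - poly over poly, x = -\frac{5}{7} from leading terms; C = -\frac{1}{5} at k = 0.


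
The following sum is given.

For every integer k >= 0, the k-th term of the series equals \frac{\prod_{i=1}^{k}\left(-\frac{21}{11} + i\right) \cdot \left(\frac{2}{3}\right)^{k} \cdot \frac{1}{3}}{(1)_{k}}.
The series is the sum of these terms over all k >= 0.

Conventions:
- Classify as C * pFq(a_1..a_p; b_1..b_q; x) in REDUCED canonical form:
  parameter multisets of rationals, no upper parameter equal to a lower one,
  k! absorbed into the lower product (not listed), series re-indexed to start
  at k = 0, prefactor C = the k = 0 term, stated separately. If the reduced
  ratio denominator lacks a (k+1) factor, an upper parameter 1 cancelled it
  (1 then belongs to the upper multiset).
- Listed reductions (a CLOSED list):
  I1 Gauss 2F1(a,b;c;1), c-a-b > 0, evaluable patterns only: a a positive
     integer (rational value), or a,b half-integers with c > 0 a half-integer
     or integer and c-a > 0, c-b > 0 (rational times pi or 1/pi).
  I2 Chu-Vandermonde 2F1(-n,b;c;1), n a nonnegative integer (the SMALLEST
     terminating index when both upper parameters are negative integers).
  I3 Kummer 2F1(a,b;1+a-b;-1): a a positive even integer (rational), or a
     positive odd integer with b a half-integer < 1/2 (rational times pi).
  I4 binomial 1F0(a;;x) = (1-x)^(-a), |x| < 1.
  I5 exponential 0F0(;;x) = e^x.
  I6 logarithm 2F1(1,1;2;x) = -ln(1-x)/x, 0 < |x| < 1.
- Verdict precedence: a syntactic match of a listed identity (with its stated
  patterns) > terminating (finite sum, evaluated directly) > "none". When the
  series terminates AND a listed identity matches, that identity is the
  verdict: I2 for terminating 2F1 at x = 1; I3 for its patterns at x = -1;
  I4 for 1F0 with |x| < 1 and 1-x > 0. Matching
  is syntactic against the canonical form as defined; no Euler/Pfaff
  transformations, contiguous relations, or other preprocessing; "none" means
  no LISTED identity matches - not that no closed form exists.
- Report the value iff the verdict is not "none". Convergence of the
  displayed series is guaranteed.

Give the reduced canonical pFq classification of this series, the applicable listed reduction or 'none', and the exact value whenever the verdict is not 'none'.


Reduced: x = \frac{2}{3}, 1F0, upper = {-\frac{10}{11}}, lower = {-}, C = \frac{1}{3}. Verdict: the I4 binomial reduction applies (the 1F0 binomial series: exponent 10/11, x = \frac{2}{3}). Its exact value is \frac{1}{3} \cdot \left(\frac{1}{3}\right)^{\frac{10}{11}}.

Key step: with t_0 = \frac{1}{3}, the running product (C = 1/3, x = 2/3) telescopes to a rising factorial.
Term ratio: r(k) = \frac{2}{3} * (k-\frac{10}{11}) / [(k+1)] ; factor over Q: parameters, x = \frac{2}{3}, and C = \frac{1}{3}.


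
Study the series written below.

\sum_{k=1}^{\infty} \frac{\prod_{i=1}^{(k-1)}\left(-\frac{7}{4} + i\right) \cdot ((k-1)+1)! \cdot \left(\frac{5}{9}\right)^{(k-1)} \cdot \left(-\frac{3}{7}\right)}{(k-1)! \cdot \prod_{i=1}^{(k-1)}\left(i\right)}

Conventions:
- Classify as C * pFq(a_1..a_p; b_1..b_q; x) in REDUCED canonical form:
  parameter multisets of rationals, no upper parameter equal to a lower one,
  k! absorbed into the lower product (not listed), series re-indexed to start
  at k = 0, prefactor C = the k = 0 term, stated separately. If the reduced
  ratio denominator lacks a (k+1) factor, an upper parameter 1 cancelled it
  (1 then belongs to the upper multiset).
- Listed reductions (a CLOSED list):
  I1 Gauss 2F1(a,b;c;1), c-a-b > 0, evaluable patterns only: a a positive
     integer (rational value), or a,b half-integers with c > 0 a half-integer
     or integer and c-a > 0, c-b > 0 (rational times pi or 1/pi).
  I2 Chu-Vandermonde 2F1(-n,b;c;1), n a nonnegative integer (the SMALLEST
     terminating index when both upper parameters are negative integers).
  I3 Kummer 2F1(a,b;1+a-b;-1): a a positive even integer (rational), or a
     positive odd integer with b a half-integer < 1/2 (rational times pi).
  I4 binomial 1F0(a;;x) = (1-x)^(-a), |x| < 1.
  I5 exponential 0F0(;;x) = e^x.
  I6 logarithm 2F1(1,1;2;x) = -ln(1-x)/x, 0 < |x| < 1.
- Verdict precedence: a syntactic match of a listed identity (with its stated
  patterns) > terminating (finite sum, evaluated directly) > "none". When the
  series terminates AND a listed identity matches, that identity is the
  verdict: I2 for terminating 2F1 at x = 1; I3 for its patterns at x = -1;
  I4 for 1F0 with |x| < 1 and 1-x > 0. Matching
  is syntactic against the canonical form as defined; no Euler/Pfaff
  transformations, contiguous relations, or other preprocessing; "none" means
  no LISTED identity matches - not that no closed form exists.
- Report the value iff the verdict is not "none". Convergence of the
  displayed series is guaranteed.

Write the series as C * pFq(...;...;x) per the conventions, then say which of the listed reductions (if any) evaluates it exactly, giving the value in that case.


The series (x = \frac{5}{9}) is 2F1: upper {-\frac{3}{4}, 2}, lower {1}, prefactor -\frac{3}{7}. Verdict: none - at argument \frac{5}{9} the multisets {-\frac{3}{4}, 2} ; {1} match no listed identity.

Key observation: x = \frac{5}{9} and the factorial ratio (C = -3/7, x = 5/9) (k+a-1)!/(a-1)! is a rising factorial (a)_k.
Adjacent-term ratio: r(k) = \frac{5}{9} * (k-\frac{3}{4}) (k+2) / [(k+1) (k+1)] - rational in k. x = \frac{5}{9}; t_0 = -\frac{3}{7}; negate the roots.


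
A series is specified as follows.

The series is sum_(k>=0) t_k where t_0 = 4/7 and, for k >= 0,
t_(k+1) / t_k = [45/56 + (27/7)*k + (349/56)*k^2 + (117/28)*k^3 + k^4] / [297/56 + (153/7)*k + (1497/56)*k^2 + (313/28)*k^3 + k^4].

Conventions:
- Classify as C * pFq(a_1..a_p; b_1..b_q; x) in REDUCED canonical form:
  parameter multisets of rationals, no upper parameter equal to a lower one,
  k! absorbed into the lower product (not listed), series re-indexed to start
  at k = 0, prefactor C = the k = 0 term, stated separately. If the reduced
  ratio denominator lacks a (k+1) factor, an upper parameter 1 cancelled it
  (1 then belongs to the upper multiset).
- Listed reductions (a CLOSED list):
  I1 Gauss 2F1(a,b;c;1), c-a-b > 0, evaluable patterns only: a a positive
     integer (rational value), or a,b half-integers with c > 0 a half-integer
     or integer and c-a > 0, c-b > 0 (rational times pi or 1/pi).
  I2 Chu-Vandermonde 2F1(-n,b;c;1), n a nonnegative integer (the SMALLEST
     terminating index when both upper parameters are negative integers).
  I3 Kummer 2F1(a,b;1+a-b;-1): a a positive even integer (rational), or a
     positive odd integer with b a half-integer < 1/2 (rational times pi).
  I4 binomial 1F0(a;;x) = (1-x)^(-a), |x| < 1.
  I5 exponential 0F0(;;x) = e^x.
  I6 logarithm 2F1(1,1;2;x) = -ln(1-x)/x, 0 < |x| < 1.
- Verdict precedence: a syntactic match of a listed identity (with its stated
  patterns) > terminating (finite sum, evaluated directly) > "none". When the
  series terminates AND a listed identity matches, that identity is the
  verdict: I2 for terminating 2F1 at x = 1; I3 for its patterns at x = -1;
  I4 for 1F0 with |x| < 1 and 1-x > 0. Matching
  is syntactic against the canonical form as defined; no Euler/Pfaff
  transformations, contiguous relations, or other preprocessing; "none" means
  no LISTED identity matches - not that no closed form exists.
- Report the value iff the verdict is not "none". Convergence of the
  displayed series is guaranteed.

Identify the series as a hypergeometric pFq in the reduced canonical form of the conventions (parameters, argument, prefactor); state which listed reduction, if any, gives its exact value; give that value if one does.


x = 1 here; the reduced form reads 2F1, upper {1, 5/4}, lower {33/4}, C = 4/7. Verdict: Gauss (I1, integer-parameter pattern) applies (x = 1: the Gamma ratio telescopes since c-a-b = 6 > 0 and a = 1 in Z>0). Sum: 29/42.

Key observation: with t_0 = 4/7, the parameter 3/7 appears in both the upper and lower lists and cancels (alongside the other common factor).
Ratio: r(k) = 1 * (k+1) (k+5/4) / [(k+33/4) (k+1)] - rational; roots negated = parameters, x = 1, C = 4/7.


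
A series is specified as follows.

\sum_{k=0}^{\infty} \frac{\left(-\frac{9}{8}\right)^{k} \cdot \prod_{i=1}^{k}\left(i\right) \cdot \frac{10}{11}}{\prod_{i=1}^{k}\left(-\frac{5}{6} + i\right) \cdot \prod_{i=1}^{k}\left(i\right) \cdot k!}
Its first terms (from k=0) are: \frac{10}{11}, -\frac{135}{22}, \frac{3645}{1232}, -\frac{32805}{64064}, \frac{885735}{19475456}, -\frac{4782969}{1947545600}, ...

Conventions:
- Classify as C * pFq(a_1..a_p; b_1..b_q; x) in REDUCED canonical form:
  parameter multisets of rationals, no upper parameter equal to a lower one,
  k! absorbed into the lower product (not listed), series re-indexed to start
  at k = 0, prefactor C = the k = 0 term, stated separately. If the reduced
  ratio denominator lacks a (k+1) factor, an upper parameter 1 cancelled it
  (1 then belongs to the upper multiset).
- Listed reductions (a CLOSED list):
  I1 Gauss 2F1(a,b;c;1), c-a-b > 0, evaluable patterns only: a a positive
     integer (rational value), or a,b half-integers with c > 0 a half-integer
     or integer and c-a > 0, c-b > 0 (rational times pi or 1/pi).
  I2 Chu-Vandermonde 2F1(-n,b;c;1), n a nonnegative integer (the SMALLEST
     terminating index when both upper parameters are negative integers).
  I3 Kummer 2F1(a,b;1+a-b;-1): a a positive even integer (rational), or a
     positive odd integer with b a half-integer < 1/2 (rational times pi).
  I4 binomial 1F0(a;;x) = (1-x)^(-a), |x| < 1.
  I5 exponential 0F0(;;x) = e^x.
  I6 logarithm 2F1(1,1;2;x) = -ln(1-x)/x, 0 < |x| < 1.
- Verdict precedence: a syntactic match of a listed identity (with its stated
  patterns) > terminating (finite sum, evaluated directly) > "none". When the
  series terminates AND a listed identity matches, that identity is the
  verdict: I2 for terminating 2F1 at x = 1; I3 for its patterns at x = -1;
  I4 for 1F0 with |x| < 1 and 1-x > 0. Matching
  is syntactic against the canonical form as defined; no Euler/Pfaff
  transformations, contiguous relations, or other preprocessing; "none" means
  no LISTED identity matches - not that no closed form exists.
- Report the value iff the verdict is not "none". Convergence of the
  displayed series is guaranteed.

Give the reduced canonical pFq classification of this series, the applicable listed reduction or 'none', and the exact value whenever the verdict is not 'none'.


Classification (C = \frac{10}{11}): 0F1 with upper {-}, lower {\frac{1}{6}}, argument x = -\frac{9}{8}. Verdict: none. Every listed pattern misses the 0F1 form at -\frac{9}{8}, upper {-}.

Key step: t_0 being \frac{10}{11}, the running product (prefactor 10/11) telescopes to a rising factorial.
Step ratio: r(k) = -\frac{9}{8} * 1 / [(k+\frac{1}{6}) (k+1)] - rational in k, leading ratio -\frac{9}{8}; with t_0 = \frac{10}{11}, classification follows.


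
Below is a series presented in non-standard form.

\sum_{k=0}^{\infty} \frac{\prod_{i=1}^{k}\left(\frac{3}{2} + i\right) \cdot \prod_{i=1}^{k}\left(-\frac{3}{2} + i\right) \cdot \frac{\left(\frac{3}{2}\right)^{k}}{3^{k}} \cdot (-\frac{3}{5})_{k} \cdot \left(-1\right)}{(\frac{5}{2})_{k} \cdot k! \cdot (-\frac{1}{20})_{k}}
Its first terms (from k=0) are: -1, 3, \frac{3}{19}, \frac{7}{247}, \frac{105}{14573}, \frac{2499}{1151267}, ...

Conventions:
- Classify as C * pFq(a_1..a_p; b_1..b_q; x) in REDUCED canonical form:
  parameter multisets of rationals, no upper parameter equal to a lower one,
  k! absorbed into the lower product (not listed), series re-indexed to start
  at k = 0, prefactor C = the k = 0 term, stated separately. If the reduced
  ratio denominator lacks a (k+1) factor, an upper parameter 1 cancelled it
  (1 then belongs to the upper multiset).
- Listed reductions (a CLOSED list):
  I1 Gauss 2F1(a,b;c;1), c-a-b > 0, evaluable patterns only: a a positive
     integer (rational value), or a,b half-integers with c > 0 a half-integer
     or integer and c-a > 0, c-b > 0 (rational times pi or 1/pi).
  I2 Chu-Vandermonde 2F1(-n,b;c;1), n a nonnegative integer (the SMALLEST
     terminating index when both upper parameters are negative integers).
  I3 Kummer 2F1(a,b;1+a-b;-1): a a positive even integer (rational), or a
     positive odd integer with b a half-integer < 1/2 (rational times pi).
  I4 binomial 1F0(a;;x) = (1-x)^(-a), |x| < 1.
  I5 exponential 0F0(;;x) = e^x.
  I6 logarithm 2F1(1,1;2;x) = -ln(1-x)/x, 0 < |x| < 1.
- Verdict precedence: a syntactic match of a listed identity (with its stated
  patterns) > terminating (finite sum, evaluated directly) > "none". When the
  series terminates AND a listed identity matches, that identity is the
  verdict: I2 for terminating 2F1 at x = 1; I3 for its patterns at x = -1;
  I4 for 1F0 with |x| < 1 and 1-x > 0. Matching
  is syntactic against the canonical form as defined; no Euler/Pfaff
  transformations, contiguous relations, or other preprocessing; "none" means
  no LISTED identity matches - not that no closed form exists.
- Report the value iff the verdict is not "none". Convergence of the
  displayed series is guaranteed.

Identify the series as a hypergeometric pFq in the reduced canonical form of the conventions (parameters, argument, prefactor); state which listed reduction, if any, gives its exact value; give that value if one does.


Classification (C = -1): 2F1 with upper {-\frac{3}{5}, -\frac{1}{2}}, lower {-\frac{1}{20}}, argument x = \frac{1}{2}. Verdict: none. A 2F1 with upper {-\frac{3}{5}, -\frac{1}{2}} fits none of I1-I6 at x = \frac{1}{2}; the sum runs forever.

Key observation: x = \frac{1}{2} and the parameter 5/2 appears in both the upper and lower lists and cancels.
Ratio: r(k) = \frac{1}{2} * (k-\frac{3}{5}) (k-\frac{1}{2}) / [(k-\frac{1}{20}) (k+1)] ; factor over Q: parameters, x = \frac{1}{2}, and C = -1.


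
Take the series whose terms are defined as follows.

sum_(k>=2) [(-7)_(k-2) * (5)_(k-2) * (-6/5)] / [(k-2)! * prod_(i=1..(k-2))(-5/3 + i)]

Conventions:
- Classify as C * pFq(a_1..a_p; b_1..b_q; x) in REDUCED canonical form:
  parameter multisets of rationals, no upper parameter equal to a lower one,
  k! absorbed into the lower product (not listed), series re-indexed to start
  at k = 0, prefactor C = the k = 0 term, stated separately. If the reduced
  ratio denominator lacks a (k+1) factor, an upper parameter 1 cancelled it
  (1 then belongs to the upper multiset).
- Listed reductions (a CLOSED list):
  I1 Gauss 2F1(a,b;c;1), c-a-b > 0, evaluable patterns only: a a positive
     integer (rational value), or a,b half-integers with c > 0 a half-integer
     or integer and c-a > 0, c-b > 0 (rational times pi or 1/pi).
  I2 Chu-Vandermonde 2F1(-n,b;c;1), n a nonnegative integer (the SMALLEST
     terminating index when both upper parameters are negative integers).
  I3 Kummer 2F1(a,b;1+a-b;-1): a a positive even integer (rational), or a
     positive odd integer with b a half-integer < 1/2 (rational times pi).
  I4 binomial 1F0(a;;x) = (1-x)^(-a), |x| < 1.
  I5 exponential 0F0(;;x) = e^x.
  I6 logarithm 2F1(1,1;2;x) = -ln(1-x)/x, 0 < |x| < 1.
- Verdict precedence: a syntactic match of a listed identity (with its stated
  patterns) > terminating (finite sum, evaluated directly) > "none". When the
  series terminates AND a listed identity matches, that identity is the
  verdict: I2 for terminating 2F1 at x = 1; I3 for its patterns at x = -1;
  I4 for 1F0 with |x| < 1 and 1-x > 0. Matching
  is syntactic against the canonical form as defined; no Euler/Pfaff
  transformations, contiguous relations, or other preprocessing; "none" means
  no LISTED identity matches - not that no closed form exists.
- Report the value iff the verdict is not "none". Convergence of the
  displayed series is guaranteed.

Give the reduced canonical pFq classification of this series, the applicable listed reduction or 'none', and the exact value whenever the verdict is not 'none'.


Reduced: x = 1, 2F1, upper = {-7, 5}, lower = {-2/3}, C = -6/5. Verdict (x = 1): Chu-Vandermonde (I2) applies (terminating 2F1 at x = 1 with n = 7, b = 5, c = -2/3). Sum: 561/260.

First insight: from the first term -6/5: the lower running product (prefactor -6/5) is a rising factorial.
Adjacent-term ratio: r(k) = 1 * (k-7) (k+5) / [(k-2/3) (k+1)] - rational in k. x = 1; t_0 = -6/5; negate the roots.


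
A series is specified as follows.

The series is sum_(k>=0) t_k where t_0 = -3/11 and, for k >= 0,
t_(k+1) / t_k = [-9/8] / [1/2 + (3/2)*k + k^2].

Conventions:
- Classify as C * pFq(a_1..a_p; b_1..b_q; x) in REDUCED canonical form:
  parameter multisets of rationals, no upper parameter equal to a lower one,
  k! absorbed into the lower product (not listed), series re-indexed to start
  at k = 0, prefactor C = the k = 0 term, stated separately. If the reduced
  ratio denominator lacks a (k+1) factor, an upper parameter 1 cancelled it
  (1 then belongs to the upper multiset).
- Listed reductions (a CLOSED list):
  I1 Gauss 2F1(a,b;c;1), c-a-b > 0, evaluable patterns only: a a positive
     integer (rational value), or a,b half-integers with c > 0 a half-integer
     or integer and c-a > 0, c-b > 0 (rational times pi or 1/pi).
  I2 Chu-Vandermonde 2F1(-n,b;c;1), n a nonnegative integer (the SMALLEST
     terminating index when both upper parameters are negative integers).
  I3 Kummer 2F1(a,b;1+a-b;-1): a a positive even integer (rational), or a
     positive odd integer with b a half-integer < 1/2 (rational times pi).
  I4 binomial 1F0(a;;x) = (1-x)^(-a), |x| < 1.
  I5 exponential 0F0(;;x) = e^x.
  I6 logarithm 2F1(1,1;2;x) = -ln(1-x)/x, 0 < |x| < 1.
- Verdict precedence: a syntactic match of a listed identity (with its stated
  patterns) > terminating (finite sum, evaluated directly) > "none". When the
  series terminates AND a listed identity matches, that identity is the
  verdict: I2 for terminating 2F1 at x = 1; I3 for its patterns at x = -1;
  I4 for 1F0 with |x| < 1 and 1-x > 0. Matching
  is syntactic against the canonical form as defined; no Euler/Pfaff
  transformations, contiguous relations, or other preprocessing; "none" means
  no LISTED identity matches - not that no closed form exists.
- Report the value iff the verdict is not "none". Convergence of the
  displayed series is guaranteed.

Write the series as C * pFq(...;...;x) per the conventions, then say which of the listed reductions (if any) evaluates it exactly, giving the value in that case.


The series (x = -9/8) is 0F1: upper {-}, lower {1/2}, prefactor -3/11. Verdict: none - at argument -9/8 the multisets {-} ; {1/2} match no listed identity.

First insight: t_0 = -3/11 here, and factor the ratio over Q (C = -3/11): negated roots = parameters.
Step ratio: r(k) = (-9/8) * 1 / [(k+1/2) (k+1)] - poly over poly, x = (-9/8) from leading terms; C = -3/11 at k = 0.


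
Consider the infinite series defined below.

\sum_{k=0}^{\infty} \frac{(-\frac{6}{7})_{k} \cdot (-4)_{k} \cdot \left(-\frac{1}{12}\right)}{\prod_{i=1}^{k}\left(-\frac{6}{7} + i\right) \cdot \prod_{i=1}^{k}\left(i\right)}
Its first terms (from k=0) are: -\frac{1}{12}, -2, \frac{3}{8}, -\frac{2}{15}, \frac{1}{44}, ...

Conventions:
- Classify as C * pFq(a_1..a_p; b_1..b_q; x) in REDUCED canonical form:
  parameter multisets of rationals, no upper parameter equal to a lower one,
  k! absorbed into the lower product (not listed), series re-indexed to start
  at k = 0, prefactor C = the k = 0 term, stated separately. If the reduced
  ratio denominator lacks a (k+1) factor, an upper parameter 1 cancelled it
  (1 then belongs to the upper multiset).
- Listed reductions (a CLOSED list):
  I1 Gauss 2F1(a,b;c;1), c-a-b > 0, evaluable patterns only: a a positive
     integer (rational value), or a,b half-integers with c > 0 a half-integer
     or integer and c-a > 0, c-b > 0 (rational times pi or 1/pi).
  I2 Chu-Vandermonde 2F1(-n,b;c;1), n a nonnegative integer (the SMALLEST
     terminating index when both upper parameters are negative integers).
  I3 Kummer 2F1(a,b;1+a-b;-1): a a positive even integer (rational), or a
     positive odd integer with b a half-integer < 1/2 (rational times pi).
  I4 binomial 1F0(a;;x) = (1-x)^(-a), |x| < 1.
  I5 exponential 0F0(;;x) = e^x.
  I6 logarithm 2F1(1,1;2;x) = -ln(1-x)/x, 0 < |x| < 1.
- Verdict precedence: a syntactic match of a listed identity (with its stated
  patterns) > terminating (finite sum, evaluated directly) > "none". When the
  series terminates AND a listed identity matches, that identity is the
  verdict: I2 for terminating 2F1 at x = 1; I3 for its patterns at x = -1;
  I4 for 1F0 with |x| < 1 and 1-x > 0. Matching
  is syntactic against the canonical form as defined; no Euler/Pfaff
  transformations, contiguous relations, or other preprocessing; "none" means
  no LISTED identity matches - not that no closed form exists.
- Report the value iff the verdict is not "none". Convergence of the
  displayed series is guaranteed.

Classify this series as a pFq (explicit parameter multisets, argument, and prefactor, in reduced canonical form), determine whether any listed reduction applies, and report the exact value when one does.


The series (x = 1) is 2F1: upper {-4, -\frac{6}{7}}, lower {\frac{1}{7}}, prefactor -\frac{1}{12}. Verdict: the Chu-Vandermonde identity I2 fires (terminating 2F1 at x = 1 with n = 4, b = -6/7, c = \frac{1}{7}). Its exact value is -\frac{2401}{1320}.

Structural cue: t_0 being -\frac{1}{12}, the lower running product (C = -1/12, x = 1) is a rising factorial.
Step ratio: r(k) = 1 * (k-4) (k-\frac{6}{7}) / [(k+\frac{1}{7}) (k+1)] - poly over poly, x = 1 from leading terms; C = -\frac{1}{12} at k = 0.


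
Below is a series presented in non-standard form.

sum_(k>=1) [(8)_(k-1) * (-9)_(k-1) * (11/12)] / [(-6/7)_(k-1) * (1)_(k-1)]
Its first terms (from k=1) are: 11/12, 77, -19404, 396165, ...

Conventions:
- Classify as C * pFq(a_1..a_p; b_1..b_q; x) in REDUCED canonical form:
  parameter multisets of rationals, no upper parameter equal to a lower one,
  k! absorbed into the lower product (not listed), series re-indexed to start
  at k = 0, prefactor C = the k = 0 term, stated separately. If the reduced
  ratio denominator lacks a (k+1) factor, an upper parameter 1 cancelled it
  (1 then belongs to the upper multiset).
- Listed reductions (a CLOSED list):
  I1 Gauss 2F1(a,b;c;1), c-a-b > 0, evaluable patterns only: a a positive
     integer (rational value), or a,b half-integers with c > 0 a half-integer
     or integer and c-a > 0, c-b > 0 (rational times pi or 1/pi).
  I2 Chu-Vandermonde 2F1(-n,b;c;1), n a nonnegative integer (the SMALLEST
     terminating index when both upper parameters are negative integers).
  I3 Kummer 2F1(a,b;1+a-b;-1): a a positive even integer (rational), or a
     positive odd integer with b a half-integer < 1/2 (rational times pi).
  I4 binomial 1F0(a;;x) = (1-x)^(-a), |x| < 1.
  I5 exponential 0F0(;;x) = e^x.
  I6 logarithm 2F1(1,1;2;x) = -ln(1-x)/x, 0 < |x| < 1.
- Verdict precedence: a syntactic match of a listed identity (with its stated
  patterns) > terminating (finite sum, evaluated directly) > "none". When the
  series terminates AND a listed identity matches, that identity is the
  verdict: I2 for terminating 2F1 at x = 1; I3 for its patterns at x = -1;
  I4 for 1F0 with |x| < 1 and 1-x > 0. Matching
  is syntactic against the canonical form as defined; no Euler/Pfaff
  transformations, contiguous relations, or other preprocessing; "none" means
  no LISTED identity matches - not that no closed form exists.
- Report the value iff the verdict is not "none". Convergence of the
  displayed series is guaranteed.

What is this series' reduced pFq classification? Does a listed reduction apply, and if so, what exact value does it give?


The tell: x = 1 and (1)_k (C = 11/12) is k! itself.
Step ratio: r(k) = 1 * (k-9) (k+8) / [(k-6/7) (k+1)] - rational; roots negated = parameters, x = 1, C = 11/12.

This is 11/12 * 2F1(-9, 8; -6/7; 1) in reduced canonical form. Verdict: this is the Chu-Vandermonde identity I2 (terminating 2F1 at x = 1 with n = 9, b = 8, c = -6/7). Value: 3089801/12470.


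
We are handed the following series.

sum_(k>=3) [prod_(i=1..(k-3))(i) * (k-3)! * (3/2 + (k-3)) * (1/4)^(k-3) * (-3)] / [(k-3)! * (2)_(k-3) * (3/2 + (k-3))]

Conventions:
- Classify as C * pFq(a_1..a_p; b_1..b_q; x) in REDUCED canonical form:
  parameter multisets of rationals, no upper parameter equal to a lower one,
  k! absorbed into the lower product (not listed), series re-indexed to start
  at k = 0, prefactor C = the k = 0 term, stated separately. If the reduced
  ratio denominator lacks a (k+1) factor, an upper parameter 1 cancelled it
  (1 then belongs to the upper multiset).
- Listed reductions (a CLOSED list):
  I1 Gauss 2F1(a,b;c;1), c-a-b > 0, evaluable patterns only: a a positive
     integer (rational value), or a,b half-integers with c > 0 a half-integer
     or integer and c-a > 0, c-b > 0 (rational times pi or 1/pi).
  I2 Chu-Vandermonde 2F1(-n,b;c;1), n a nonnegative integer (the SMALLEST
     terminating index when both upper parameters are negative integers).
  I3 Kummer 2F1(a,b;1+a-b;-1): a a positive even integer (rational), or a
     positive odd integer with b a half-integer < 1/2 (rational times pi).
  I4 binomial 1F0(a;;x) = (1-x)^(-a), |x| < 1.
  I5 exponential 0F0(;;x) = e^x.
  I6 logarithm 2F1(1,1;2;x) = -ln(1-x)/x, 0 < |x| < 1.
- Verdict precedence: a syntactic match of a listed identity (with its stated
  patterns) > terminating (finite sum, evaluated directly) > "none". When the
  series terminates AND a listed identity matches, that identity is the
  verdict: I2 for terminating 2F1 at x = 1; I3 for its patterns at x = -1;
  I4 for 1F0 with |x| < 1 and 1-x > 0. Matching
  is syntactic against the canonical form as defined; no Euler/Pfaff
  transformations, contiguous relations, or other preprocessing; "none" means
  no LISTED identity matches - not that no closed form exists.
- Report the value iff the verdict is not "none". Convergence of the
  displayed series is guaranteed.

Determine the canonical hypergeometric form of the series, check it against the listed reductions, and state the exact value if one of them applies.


Prefactor -3, argument 1/4: 2F1 with upper {1, 1} over lower {2}. Verdict: logarithm (I6) matches (the logarithm: parameters (1,1;2), x = 1/4). Exact value: 12 * ln(3/4).

First insight: t_0 being -3, the running product (prefactor -3) telescopes to a rising factorial.
Ratio: r(k) = (1/4) * (k+1) (k+1) / [(k+2) (k+1)] - rational in k. x = (1/4); t_0 = -3; negate the roots.


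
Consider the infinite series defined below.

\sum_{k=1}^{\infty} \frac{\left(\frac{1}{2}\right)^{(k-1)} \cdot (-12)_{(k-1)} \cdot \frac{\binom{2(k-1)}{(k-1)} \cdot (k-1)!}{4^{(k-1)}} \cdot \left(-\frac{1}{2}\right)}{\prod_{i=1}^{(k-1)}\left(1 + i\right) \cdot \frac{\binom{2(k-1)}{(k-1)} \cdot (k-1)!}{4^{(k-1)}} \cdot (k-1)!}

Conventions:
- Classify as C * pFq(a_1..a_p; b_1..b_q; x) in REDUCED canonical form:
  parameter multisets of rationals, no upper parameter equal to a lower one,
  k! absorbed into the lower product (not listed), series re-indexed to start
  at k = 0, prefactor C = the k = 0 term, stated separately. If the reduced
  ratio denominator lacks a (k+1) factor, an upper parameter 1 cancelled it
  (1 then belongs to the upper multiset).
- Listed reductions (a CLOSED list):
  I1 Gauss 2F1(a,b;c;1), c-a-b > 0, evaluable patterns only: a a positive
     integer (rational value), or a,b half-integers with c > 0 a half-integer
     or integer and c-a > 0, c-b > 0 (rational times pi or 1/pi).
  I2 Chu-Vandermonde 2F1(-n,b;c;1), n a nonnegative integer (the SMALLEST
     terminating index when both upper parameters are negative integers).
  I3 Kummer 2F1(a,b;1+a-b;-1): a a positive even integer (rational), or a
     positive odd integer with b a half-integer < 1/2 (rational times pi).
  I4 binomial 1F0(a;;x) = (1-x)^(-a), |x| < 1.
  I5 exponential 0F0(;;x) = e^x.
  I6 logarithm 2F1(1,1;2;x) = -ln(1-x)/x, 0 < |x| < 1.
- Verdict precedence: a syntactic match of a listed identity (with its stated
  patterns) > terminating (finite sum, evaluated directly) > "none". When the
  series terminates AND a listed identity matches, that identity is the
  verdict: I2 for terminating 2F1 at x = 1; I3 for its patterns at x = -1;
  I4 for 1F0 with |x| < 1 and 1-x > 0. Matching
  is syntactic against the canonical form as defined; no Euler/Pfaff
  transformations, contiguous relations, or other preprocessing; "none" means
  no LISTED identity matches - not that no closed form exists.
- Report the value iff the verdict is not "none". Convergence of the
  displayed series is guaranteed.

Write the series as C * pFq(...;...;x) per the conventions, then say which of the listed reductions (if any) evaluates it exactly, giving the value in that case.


Key observation: t_0 = -\frac{1}{2} here, and the lower running product (C = -1/2, x = 1/2) is a rising factorial.
Term ratio: r(k) = \frac{1}{2} * (k-12) / [(k+2) (k+1)] ; factor over Q: parameters, x = \frac{1}{2}, and C = -\frac{1}{2}.

x = \frac{1}{2} here; the reduced form reads 1F1, upper {-12}, lower {2}, C = -\frac{1}{2}. Verdict: terminating - upper parameter -12 makes this a finite sum (last index 12), evaluated exactly. Sum: \frac{4327824442967}{51011754393600}.
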